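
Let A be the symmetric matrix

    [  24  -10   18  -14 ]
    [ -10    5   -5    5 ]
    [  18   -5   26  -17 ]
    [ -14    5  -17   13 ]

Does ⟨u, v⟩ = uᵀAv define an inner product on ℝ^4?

yes

Symmetric row and column elimination reduces A to a congruent diagonal form with pivots 24, 5/6, 5, 4/5.
So there are 4 positive pivots.
Hence Q is positive definite.
⟨·,·⟩ is an inner product exactly when A is positive definite.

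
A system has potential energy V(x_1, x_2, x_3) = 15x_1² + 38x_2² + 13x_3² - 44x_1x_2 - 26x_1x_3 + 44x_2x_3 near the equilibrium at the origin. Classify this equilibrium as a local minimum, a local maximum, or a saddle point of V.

local minimum

The Hessian at the origin is H = [[30, -44, -26], [-44, 76, 44], [-26, 44, 26]].
Symmetric row and column elimination reduces H to a congruent diagonal form with pivots 30, 172/15, 20/43.
Counting signs: 3 positive.
H is positive definite, so the origin is a strict local minimum.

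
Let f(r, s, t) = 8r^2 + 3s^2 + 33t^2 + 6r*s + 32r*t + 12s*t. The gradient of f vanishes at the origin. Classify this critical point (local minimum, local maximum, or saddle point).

The Hessian at the origin is H = [[16, 6, 32], [6, 6, 12], [32, 12, 66]].
Applying the same elementary operations to the rows and columns of H produces a congruent diagonal matrix with entries 16, 15/4, 2.
Counting signs: 3 positive.
H is positive definite, so the origin is a strict local minimum.

local minimum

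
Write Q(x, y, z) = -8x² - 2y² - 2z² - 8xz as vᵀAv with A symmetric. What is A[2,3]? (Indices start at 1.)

0

The coefficient of y·z in Q is 0. For a symmetric A this equals A[2,3] + A[3,2] = 2·A[2,3].
So A[2,3] = 0/2 = 0.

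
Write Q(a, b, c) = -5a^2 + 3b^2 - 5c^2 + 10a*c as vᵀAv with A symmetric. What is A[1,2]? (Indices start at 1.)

The coefficient of a·b in Q is 0. For a symmetric A this equals A[1,2] + A[2,1] = 2·A[1,2].
So A[1,2] = 0/2 = 0.

0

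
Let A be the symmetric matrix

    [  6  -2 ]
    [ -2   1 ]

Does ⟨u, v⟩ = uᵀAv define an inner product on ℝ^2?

yes

Leading principal minors: Δ_1 = 6, Δ_2 = 2.
All leading principal minors are positive, so by Sylvester's criterion Q is positive definite.
⟨·,·⟩ is an inner product exactly when A is positive definite.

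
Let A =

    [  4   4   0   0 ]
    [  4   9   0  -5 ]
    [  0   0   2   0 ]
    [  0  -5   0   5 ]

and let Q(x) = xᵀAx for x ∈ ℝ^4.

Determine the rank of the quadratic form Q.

3

Congruent diagonalization of A (simultaneous row and column reduction) yields pivots 4, 5, 2, 0.
So there are 3 positive, 1 zero pivots.
The rank is the number of nonzero pivots: 3.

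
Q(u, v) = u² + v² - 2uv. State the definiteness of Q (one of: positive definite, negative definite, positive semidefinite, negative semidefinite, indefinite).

The symmetric matrix of Q is [[1, -1], [-1, 1]].
For the 2×2 matrix [[1, -1], [-1, 1]]: det = 1·1 − (-1)² = 0, trace = 2.
det = 0 so one eigenvalue is zero; the form is semidefinite with the sign of the trace.

positive semidefinite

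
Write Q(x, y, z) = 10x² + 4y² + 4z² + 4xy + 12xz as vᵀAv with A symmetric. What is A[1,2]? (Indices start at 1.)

2

The coefficient of x·y in Q is 4. For a symmetric A this equals A[1,2] + A[2,1] = 2·A[1,2].
So A[1,2] = 4/2 = 2.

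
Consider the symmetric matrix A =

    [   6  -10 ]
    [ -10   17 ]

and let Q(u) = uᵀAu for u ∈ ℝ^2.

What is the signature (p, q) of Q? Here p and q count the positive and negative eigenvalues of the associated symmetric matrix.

(2, 0)

An LDLᵀ factorisation of A has diagonal entries 6, 1/3.
So there are 2 positive pivots.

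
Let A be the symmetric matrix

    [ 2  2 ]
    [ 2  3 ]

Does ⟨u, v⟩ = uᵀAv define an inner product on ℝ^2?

yes

An LDLᵀ factorisation of A has diagonal entries 2, 1.
Counting signs: 2 positive.
Hence Q is positive definite.
⟨·,·⟩ is an inner product exactly when A is positive definite.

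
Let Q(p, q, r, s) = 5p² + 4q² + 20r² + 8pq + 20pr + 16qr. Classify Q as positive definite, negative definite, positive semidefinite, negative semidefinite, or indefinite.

The symmetric matrix is A = [[5, 4, 10, 0], [4, 4, 8, 0], [10, 8, 20, 0], [0, 0, 0, 0]].
Congruent diagonalization of A (simultaneous row and column reduction) yields pivots 5, 4/5, 0, 0.
So there are 2 positive, 2 zero pivots.
Hence Q is positive semidefinite.

positive semidefinite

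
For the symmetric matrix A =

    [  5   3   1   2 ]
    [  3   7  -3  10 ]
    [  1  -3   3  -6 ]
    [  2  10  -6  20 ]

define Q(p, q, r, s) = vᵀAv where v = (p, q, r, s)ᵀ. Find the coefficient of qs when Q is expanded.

The coefficient of qs is A[2,4] + A[4,2] = 2·10 = 20.

20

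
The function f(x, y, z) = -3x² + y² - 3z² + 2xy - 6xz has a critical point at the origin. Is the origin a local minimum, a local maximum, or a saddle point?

saddle point

The Hessian at the origin is H = [[-6, 2, -6], [2, 2, 0], [-6, 0, -6]].
Symmetric row and column elimination reduces H to a congruent diagonal form with pivots -6, 8/3, -3/2.
That gives 1 positive, 2 negative pivots.
H is indefinite, so the origin is a saddle point.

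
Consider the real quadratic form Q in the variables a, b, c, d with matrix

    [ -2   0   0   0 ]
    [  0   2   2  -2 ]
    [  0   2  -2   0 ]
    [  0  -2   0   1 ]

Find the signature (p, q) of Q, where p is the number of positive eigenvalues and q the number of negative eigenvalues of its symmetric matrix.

Congruent diagonalization of A (simultaneous row and column reduction) yields pivots -2, 2, -4, 0.
So there are 1 positive, 2 negative, 1 zero pivots.

(1, 2)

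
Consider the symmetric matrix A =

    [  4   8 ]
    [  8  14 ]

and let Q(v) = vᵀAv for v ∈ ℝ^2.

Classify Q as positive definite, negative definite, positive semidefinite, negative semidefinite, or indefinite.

indefinite

Congruent diagonalization of A (simultaneous row and column reduction) yields pivots 4, -2.
That gives 1 positive, 1 negative pivots.
Hence Q is indefinite.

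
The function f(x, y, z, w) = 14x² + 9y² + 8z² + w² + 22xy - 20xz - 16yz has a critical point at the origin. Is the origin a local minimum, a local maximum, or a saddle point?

local minimum

The Hessian at the origin is H = [[28, 22, -20, 0], [22, 18, -16, 0], [-20, -16, 16, 0], [0, 0, 0, 2]].
Congruent diagonalization of H (simultaneous row and column reduction) yields pivots 28, 5/7, 8/5, 2.
That gives 4 positive pivots.
H is positive definite, so the origin is a strict local minimum.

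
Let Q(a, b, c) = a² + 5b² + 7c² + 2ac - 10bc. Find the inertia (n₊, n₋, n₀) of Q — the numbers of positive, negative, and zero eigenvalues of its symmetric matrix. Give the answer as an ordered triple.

(3, 0, 0)

The symmetric matrix is A = [[1, 0, 1], [0, 5, -5], [1, -5, 7]].
Row-reducing A symmetrically gives the diagonal entries 1, 5, 1.
That gives 3 positive pivots.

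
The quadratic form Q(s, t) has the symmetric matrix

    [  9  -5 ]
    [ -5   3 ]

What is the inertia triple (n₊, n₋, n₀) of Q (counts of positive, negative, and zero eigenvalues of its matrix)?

(2, 0, 0)

Symmetric row and column elimination reduces A to a congruent diagonal form with pivots 9, 2/9.
Counting signs: 2 positive.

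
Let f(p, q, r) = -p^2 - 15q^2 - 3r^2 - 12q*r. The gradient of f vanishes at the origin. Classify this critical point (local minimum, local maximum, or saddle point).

local maximum

The Hessian at the origin is H = [[-2, 0, 0], [0, -30, -12], [0, -12, -6]].
Symmetric row and column elimination reduces H to a congruent diagonal form with pivots -2, -30, -6/5.
So there are 3 negative pivots.
H is negative definite, so the origin is a strict local maximum.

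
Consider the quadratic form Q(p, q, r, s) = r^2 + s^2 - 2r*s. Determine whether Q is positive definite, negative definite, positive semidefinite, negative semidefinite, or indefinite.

positive semidefinite

Write A = [[0, 0, 0, 0], [0, 0, 0, 0], [0, 0, 1, -1], [0, 0, -1, 1]].
Congruent diagonalization of A (simultaneous row and column reduction) yields pivots 0, 0, 1, 0.
That gives 1 positive, 3 zero pivots.
Hence Q is positive semidefinite.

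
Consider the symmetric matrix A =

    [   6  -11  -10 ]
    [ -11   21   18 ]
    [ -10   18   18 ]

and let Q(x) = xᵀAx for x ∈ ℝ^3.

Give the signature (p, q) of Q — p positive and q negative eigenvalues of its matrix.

(3, 0)

Row-reducing A symmetrically gives the diagonal entries 6, 5/6, 6/5.
That gives 3 positive pivots.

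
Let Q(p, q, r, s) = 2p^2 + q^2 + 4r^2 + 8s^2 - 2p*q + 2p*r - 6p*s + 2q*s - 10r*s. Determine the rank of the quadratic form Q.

The symmetric matrix is A = [[2, -1, 1, -3], [-1, 1, 0, 1], [1, 0, 4, -5], [-3, 1, -5, 8]].
Row-reducing A symmetrically gives the diagonal entries 2, 1/2, 3, 0.
Counting signs: 3 positive, 1 zero.
The rank is the number of nonzero pivots: 3.

3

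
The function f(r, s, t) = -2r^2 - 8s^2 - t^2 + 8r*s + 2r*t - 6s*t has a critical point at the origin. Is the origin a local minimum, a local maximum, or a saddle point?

The Hessian at the origin is H = [[-4, 8, 2], [8, -16, -6], [2, -6, -2]].
H is indefinite, so the origin is a saddle point.

saddle point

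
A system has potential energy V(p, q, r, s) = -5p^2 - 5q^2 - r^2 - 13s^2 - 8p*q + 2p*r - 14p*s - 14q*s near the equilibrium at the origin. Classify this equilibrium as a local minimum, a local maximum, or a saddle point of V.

The Hessian at the origin is H = [[-10, -8, 2, -14], [-8, -10, 0, -14], [2, 0, -2, 0], [-14, -14, 0, -26]].
Symmetric row and column elimination reduces H to a congruent diagonal form with pivots -10, -18/5, -8/9, -3/2.
Counting signs: 4 negative.
H is negative definite, so the origin is a strict local maximum.

local maximum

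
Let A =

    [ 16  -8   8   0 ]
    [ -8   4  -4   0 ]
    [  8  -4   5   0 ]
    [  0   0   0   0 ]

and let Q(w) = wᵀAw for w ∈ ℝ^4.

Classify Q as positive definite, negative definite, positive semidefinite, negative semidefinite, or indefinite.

positive semidefinite

Symmetric row and column elimination reduces A to a congruent diagonal form with pivots 16, 0, 1, 0.
So there are 2 positive, 2 zero pivots.
Hence Q is positive semidefinite.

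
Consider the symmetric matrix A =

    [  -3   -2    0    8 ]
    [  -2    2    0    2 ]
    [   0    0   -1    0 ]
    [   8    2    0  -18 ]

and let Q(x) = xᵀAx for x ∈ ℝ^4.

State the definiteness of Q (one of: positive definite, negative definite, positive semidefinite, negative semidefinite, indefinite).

Applying the same elementary operations to the rows and columns of A produces a congruent diagonal matrix with entries -3, 10/3, -1, 0.
So there are 1 positive, 2 negative, 1 zero pivots.
Hence Q is indefinite.

indefinite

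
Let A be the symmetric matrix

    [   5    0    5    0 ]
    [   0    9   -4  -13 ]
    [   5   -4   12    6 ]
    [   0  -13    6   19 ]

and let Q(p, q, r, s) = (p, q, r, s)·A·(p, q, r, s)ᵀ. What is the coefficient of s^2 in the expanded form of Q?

19

The coefficient of s^2 is the diagonal entry A[4,4] = 19.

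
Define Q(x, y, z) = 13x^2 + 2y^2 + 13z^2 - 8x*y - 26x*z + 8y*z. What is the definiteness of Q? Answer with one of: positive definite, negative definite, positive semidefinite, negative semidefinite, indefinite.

Write A = [[13, -4, -13], [-4, 2, 4], [-13, 4, 13]].
Row-reducing A symmetrically gives the diagonal entries 13, 10/13, 0.
So there are 2 positive, 1 zero pivots.
Hence Q is positive semidefinite.

positive semidefinite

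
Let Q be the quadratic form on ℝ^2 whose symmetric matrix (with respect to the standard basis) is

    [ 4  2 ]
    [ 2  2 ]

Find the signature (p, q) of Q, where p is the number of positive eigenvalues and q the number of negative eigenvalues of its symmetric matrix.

Congruent diagonalization of A (simultaneous row and column reduction) yields pivots 4, 1.
That gives 2 positive pivots.

(2, 0)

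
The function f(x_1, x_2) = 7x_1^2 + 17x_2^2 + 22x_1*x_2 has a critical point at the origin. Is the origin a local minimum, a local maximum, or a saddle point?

saddle point

The Hessian at the origin is H = [[14, 22], [22, 34]].
det H = 14·34 − (22)² = -8 < 0, so H is indefinite.
Therefore the origin is a saddle point.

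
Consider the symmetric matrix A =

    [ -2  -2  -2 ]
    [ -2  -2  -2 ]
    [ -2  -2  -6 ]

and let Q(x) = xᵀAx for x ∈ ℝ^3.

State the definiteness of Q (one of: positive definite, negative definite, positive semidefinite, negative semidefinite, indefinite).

Row-reducing A symmetrically gives the diagonal entries -2, 0, -4.
Counting signs: 2 negative, 1 zero.
Hence Q is negative semidefinite.

negative semidefinite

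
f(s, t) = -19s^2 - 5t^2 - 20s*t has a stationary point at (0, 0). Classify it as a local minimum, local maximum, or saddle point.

The Hessian at the origin is H = [[-38, -20], [-20, -10]].
det H = -38·-10 − (-20)² = -20 < 0, so H is indefinite.
Therefore the origin is a saddle point.

saddle point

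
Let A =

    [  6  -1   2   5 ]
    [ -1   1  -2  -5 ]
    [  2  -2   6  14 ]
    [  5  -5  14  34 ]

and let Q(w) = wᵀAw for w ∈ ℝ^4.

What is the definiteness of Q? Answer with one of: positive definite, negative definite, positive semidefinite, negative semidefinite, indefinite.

Leading principal minors: Δ_1 = 6, Δ_2 = 5, Δ_3 = 10, Δ_4 = 10.
All leading principal minors are positive, so by Sylvester's criterion Q is positive definite.

positive definite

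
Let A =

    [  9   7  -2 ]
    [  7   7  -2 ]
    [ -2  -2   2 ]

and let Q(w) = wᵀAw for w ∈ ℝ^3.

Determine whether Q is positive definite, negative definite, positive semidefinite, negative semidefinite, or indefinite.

positive definite

Row-reducing A symmetrically gives the diagonal entries 9, 14/9, 10/7.
That gives 3 positive pivots.
Hence Q is positive definite.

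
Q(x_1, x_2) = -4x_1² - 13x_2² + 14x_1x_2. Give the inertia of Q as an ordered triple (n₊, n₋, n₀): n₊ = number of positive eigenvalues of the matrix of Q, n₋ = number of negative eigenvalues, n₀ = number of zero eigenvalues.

Write A = [[-4, 7], [7, -13]].
An LDLᵀ factorisation of A has diagonal entries -4, -3/4.
So there are 2 negative pivots.

(0, 2, 0)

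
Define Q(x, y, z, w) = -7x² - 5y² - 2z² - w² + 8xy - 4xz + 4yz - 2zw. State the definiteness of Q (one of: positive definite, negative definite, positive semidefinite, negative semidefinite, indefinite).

negative definite

The symmetric matrix of Q is A = [[-7, 4, -2, 0], [4, -5, 2, 0], [-2, 2, -2, -1], [0, 0, -1, -1]].
Leading principal minors: Δ_1 = -7, Δ_2 = 19, Δ_3 = -22, Δ_4 = 3.
The signs alternate starting with Δ_1 < 0, so by Sylvester's criterion Q is negative definite.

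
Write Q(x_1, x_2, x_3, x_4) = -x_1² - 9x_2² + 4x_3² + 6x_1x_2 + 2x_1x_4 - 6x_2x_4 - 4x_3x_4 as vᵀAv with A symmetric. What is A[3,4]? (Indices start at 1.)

-2

The coefficient of x_3·x_4 in Q is -4. For a symmetric A this equals A[3,4] + A[4,3] = 2·A[3,4].
So A[3,4] = -4/2 = -2.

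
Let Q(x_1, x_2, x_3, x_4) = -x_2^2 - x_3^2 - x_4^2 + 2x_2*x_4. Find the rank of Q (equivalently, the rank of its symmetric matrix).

2

The associated matrix is A = [[0, 0, 0, 0], [0, -1, 0, 1], [0, 0, -1, 0], [0, 1, 0, -1]].
Applying the same elementary operations to the rows and columns of A produces a congruent diagonal matrix with entries 0, -1, -1, 0.
Counting signs: 2 negative, 2 zero.
The rank is the number of nonzero pivots: 2.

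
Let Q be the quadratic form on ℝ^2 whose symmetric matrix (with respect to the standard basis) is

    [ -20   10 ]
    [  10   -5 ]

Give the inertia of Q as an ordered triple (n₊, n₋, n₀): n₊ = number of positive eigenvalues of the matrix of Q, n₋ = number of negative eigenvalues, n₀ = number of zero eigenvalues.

(0, 1, 1)

Applying the same elementary operations to the rows and columns of A produces a congruent diagonal matrix with entries -20, 0.
Counting signs: 1 negative, 1 zero.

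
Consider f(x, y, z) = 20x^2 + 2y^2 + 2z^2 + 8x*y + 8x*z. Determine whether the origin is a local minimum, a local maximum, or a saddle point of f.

The Hessian at the origin is H = [[40, 8, 8], [8, 4, 0], [8, 0, 4]].
Symmetric row and column elimination reduces H to a congruent diagonal form with pivots 40, 12/5, 4/3.
Counting signs: 3 positive.
H is positive definite, so the origin is a strict local minimum.

local minimum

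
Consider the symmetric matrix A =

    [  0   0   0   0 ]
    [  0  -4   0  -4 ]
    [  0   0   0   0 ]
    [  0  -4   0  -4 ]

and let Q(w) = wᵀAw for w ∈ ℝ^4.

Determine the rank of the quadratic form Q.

Applying the same elementary operations to the rows and columns of A produces a congruent diagonal matrix with entries 0, -4, 0, 0.
So there are 1 negative, 3 zero pivots.
The rank is the number of nonzero pivots: 1.

1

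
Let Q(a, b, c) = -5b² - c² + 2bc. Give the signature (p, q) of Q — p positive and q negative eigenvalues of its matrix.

(0, 2)

The associated matrix is A = [[0, 0, 0], [0, -5, 1], [0, 1, -1]].
Symmetric row and column elimination reduces A to a congruent diagonal form with pivots 0, -5, -4/5.
That gives 2 negative, 1 zero pivots.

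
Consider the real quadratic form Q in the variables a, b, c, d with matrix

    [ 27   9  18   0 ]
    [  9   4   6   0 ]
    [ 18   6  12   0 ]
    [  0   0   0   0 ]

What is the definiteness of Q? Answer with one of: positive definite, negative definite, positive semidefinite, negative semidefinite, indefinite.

Applying the same elementary operations to the rows and columns of A produces a congruent diagonal matrix with entries 27, 1, 0, 0.
Counting signs: 2 positive, 2 zero.
Hence Q is positive semidefinite.

positive semidefinite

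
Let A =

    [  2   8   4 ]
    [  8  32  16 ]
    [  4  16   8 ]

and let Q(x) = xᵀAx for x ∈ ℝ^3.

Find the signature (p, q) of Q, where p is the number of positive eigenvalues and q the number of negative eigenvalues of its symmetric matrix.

Row-reducing A symmetrically gives the diagonal entries 2, 0, 0.
So there are 1 positive, 2 zero pivots.

(1, 0)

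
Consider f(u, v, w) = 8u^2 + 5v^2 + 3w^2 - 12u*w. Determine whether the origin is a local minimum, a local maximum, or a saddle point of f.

The Hessian at the origin is H = [[16, 0, -12], [0, 10, 0], [-12, 0, 6]].
Symmetric row and column elimination reduces H to a congruent diagonal form with pivots 16, 10, -3.
That gives 2 positive, 1 negative pivots.
H is indefinite, so the origin is a saddle point.

saddle point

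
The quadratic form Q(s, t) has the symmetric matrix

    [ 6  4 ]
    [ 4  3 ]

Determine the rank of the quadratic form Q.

Congruent diagonalization of A (simultaneous row and column reduction) yields pivots 6, 1/3.
So there are 2 positive pivots.
The rank is the number of nonzero pivots: 2.

2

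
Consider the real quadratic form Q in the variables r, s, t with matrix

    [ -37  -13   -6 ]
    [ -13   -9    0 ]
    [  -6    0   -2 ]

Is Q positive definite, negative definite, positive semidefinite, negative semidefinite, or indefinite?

negative definite

Applying the same elementary operations to the rows and columns of A produces a congruent diagonal matrix with entries -37, -164/37, -1/41.
Counting signs: 3 negative.
Hence Q is negative definite.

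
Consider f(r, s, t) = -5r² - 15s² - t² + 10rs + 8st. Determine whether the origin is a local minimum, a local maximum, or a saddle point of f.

The Hessian at the origin is H = [[-10, 10, 0], [10, -30, 8], [0, 8, -2]].
Symmetric row and column elimination reduces H to a congruent diagonal form with pivots -10, -20, 6/5.
Counting signs: 1 positive, 2 negative.
H is indefinite, so the origin is a saddle point.

saddle point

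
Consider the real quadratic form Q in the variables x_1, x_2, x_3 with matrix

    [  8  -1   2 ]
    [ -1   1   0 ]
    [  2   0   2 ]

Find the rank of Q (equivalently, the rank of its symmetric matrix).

3

Applying the same elementary operations to the rows and columns of A produces a congruent diagonal matrix with entries 8, 7/8, 10/7.
So there are 3 positive pivots.
The rank is the number of nonzero pivots: 3.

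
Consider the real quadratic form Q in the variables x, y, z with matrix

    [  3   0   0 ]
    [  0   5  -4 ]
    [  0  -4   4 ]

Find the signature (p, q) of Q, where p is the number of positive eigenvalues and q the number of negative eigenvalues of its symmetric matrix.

(3, 0)

An LDLᵀ factorisation of A has diagonal entries 3, 5, 4/5.
That gives 3 positive pivots.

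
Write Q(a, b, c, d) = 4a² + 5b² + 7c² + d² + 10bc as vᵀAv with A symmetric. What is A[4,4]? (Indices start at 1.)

The coefficient of d² in Q is 1, and that is exactly A[4,4].

1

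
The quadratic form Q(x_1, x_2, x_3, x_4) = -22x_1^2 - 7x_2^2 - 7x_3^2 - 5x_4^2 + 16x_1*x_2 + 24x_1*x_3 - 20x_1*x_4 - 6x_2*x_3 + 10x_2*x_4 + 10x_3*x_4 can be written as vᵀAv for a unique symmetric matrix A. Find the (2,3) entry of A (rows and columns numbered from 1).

-3

The coefficient of x_2·x_3 in Q is -6. For a symmetric A this equals A[2,3] + A[3,2] = 2·A[2,3].
So A[2,3] = -6/2 = -3.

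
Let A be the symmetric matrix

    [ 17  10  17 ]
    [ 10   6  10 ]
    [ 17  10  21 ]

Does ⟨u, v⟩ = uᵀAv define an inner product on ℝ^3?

Applying the same elementary operations to the rows and columns of A produces a congruent diagonal matrix with entries 17, 2/17, 4.
So there are 3 positive pivots.
Hence Q is positive definite.
⟨·,·⟩ is an inner product exactly when A is positive definite.

yes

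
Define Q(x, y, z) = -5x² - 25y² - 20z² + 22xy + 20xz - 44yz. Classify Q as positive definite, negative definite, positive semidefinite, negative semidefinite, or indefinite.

negative semidefinite

Write A = [[-5, 11, 10], [11, -25, -22], [10, -22, -20]].
Row-reducing A symmetrically gives the diagonal entries -5, -4/5, 0.
That gives 2 negative, 1 zero pivots.
Hence Q is negative semidefinite.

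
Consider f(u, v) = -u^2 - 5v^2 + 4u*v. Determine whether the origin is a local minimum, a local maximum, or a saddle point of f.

local maximum

The Hessian at the origin is H = [[-2, 4], [4, -10]].
det H = -2·-10 − (4)² = 4 > 0 and H[1,1] = -2 < 0, so H is negative definite.
Therefore the origin is a local maximum.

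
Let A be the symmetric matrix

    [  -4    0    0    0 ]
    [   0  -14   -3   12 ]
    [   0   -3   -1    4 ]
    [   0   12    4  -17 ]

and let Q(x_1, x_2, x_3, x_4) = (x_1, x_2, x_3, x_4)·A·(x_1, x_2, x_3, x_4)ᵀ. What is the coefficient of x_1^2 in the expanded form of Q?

-4

The coefficient of x_1^2 is the diagonal entry A[1,1] = -4.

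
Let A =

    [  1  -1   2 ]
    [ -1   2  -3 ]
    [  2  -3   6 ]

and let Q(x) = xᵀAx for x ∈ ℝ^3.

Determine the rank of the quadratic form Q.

3

Applying the same elementary operations to the rows and columns of A produces a congruent diagonal matrix with entries 1, 1, 1.
So there are 3 positive pivots.
The rank is the number of nonzero pivots: 3.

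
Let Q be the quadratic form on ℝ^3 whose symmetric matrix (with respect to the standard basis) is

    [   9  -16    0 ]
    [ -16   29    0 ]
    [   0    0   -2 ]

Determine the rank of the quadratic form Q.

3

An LDLᵀ factorisation of A has diagonal entries 9, 5/9, -2.
Counting signs: 2 positive, 1 negative.
The rank is the number of nonzero pivots: 3.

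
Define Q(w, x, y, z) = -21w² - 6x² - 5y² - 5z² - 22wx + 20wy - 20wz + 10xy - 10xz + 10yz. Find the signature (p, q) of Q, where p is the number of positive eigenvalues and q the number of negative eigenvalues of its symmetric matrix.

The symmetric matrix is A = [[-21, -11, 10, -10], [-11, -6, 5, -5], [10, 5, -5, 5], [-10, -5, 5, -5]].
Symmetric row and column elimination reduces A to a congruent diagonal form with pivots -21, -5/21, 0, 0.
That gives 2 negative, 2 zero pivots.

(0, 2)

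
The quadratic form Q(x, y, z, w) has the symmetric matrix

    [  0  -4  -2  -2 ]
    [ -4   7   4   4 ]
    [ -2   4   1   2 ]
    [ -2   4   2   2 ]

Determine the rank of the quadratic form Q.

Row reduction of A gives 4 nonzero rows, so rank A = 4.

4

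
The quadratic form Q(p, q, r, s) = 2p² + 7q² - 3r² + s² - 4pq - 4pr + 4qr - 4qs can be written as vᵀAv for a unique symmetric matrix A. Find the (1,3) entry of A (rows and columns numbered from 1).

The coefficient of p·r in Q is -4. For a symmetric A this equals A[1,3] + A[3,1] = 2·A[1,3].
So A[1,3] = -4/2 = -2.

-2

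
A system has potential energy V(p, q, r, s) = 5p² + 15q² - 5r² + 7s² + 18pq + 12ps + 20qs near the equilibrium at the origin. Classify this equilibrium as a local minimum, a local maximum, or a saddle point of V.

saddle point

The Hessian at the origin is H = [[10, 18, 0, 12], [18, 30, 0, 20], [0, 0, -10, 0], [12, 20, 0, 14]].
Applying the same elementary operations to the rows and columns of H produces a congruent diagonal matrix with entries 10, -12/5, -10, 2/3.
So there are 2 positive, 2 negative pivots.
H is indefinite, so the origin is a saddle point.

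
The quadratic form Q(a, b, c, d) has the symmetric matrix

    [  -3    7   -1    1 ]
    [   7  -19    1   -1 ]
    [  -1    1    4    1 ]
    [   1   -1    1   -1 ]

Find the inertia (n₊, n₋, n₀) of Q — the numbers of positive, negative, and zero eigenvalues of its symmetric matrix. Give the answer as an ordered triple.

Row-reducing A symmetrically gives the diagonal entries -3, -8/3, 5, 0.
Counting signs: 1 positive, 2 negative, 1 zero.

(1, 2, 1)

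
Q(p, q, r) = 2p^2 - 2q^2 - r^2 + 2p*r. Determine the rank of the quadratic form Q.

The associated matrix is A = [[2, 0, 1], [0, -2, 0], [1, 0, -1]].
Symmetric row and column elimination reduces A to a congruent diagonal form with pivots 2, -2, -3/2.
That gives 1 positive, 2 negative pivots.
The rank is the number of nonzero pivots: 3.

3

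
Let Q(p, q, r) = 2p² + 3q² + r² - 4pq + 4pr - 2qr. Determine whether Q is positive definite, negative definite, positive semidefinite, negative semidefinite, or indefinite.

The symmetric matrix is A = [[2, -2, 2], [-2, 3, -1], [2, -1, 1]].
Applying the same elementary operations to the rows and columns of A produces a congruent diagonal matrix with entries 2, 1, -2.
So there are 2 positive, 1 negative pivots.
Hence Q is indefinite.

indefinite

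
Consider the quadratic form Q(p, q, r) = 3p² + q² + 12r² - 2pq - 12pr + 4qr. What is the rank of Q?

2

Write A = [[3, -1, -6], [-1, 1, 2], [-6, 2, 12]].
Row-reducing A symmetrically gives the diagonal entries 3, 2/3, 0.
That gives 2 positive, 1 zero pivots.
The rank is the number of nonzero pivots: 2.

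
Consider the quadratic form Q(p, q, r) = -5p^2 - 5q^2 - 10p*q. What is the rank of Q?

1

The associated matrix is A = [[-5, -5, 0], [-5, -5, 0], [0, 0, 0]].
Applying the same elementary operations to the rows and columns of A produces a congruent diagonal matrix with entries -5, 0, 0.
That gives 1 negative, 2 zero pivots.
The rank is the number of nonzero pivots: 1.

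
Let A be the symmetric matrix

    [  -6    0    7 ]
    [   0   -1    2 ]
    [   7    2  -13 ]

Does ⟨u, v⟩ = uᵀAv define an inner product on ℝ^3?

no

Leading principal minors: Δ_1 = -6, Δ_2 = 6, Δ_3 = -5.
The signs alternate starting with Δ_1 < 0, so by Sylvester's criterion Q is negative definite.
⟨·,·⟩ is an inner product exactly when A is positive definite.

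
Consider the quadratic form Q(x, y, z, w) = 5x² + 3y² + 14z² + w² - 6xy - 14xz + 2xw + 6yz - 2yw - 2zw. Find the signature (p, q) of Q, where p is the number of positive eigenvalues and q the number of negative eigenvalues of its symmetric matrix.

(4, 0)

The associated matrix is A = [[5, -3, -7, 1], [-3, 3, 3, -1], [-7, 3, 14, -1], [1, -1, -1, 1]].
An LDLᵀ factorisation of A has diagonal entries 5, 6/5, 3, 2/3.
Counting signs: 4 positive.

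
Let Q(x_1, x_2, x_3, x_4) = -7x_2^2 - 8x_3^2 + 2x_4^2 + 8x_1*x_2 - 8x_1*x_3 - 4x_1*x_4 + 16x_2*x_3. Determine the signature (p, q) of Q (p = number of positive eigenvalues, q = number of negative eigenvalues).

The symmetric matrix is A = [[0, 4, -4, -2], [4, -7, 8, 0], [-4, 8, -8, 0], [-2, 0, 0, 2]].
By Sylvester's law of inertia any congruent diagonalization of A has 2 positive, 1 negative and 1 zero entries.

(2, 1)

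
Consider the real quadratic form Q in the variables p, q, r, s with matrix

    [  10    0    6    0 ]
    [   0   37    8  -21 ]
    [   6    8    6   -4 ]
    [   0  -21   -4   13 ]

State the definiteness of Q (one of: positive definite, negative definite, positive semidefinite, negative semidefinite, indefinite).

Leading principal minors: Δ_1 = 10, Δ_2 = 370, Δ_3 = 248, Δ_4 = 160.
All leading principal minors are positive, so by Sylvester's criterion Q is positive definite.

positive definite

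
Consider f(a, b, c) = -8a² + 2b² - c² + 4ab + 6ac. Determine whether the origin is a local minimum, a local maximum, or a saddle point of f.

The Hessian at the origin is H = [[-16, 4, 6], [4, 4, 0], [6, 0, -2]].
Symmetric row and column elimination reduces H to a congruent diagonal form with pivots -16, 5, -1/5.
That gives 1 positive, 2 negative pivots.
H is indefinite, so the origin is a saddle point.

saddle point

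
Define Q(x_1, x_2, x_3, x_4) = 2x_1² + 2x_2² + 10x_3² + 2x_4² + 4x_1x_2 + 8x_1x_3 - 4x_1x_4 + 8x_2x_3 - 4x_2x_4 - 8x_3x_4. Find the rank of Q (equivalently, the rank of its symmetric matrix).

2

Write A = [[2, 2, 4, -2], [2, 2, 4, -2], [4, 4, 10, -4], [-2, -2, -4, 2]].
Symmetric row and column elimination reduces A to a congruent diagonal form with pivots 2, 0, 2, 0.
That gives 2 positive, 2 zero pivots.
The rank is the number of nonzero pivots: 2.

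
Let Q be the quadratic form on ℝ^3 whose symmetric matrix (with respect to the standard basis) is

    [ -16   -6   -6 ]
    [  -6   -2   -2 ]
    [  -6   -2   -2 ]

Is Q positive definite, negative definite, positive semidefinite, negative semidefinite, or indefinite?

Symmetric row and column elimination reduces A to a congruent diagonal form with pivots -16, 1/4, 0.
So there are 1 positive, 1 negative, 1 zero pivots.
Hence Q is indefinite.

indefinite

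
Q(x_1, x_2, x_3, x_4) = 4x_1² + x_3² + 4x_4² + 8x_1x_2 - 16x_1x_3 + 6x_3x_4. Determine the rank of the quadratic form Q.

The associated matrix is A = [[4, 4, -8, 0], [4, 0, 0, 0], [-8, 0, 1, 3], [0, 0, 3, 4]].
Symmetric row and column elimination reduces A to a congruent diagonal form with pivots 4, -4, 1, -5.
So there are 2 positive, 2 negative pivots.
The rank is the number of nonzero pivots: 4.

4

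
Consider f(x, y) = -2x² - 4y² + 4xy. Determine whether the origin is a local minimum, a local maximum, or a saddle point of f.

The Hessian at the origin is H = [[-4, 4], [4, -8]].
det H = -4·-8 − (4)² = 16 > 0 and H[1,1] = -4 < 0, so H is negative definite.
Therefore the origin is a local maximum.

local maximum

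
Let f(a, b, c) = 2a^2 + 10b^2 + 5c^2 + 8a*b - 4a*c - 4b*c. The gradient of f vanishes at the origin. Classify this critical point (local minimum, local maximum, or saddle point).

The Hessian at the origin is H = [[4, 8, -4], [8, 20, -4], [-4, -4, 10]].
An LDLᵀ factorisation of H has diagonal entries 4, 4, 2.
That gives 3 positive pivots.
H is positive definite, so the origin is a strict local minimum.

local minimum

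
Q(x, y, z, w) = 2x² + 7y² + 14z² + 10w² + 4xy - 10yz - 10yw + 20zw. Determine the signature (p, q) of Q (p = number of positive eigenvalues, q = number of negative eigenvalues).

(4, 0)

Write A = [[2, 2, 0, 0], [2, 7, -5, -5], [0, -5, 14, 10], [0, -5, 10, 10]].
An LDLᵀ factorisation of A has diagonal entries 2, 5, 9, 20/9.
So there are 4 positive pivots.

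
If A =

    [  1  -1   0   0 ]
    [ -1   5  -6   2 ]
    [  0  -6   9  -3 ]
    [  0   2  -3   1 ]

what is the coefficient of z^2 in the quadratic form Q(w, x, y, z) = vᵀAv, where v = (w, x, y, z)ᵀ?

1

The coefficient of z^2 is the diagonal entry A[4,4] = 1.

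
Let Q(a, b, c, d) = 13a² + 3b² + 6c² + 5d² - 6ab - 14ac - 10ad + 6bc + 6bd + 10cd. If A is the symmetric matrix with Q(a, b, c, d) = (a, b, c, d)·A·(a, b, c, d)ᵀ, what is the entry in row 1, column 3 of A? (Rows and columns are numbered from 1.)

The coefficient of a·c in Q is -14. For a symmetric A this equals A[1,3] + A[3,1] = 2·A[1,3].
So A[1,3] = -14/2 = -7.

-7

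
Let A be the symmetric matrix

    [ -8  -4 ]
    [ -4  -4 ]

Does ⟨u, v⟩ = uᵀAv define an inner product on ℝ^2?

no

Leading principal minors: Δ_1 = -8, Δ_2 = 16.
The signs alternate starting with Δ_1 < 0, so by Sylvester's criterion Q is negative definite.
⟨·,·⟩ is an inner product exactly when A is positive definite.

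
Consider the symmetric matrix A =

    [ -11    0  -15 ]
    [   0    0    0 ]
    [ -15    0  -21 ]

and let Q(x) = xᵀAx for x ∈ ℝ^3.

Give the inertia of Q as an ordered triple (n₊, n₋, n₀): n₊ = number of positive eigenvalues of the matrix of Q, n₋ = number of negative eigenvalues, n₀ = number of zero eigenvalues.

(0, 2, 1)

Row-reducing A symmetrically gives the diagonal entries -11, 0, -6/11.
That gives 2 negative, 1 zero pivots.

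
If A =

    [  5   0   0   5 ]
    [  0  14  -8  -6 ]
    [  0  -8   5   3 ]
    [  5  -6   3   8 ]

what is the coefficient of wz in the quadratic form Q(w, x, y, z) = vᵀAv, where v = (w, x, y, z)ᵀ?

The coefficient of wz is A[1,4] + A[4,1] = 2·5 = 10.

10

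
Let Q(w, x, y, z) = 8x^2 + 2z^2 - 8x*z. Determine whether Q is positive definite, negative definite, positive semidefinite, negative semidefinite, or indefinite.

positive semidefinite

The associated matrix is A = [[0, 0, 0, 0], [0, 8, 0, -4], [0, 0, 0, 0], [0, -4, 0, 2]].
Symmetric row and column elimination reduces A to a congruent diagonal form with pivots 0, 8, 0, 0.
So there are 1 positive, 3 zero pivots.
Hence Q is positive semidefinite.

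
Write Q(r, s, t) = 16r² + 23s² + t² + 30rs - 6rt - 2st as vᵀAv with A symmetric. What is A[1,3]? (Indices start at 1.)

-3

The coefficient of r·t in Q is -6. For a symmetric A this equals A[1,3] + A[3,1] = 2·A[1,3].
So A[1,3] = -6/2 = -3.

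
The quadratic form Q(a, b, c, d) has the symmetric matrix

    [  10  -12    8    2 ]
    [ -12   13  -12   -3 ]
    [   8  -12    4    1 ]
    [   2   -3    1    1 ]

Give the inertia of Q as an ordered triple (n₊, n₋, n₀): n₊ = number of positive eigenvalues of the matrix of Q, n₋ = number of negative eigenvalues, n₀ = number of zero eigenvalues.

(3, 1, 0)

Symmetric row and column elimination reduces A to a congruent diagonal form with pivots 10, -7/5, 12/7, 3/4.
That gives 3 positive, 1 negative pivots.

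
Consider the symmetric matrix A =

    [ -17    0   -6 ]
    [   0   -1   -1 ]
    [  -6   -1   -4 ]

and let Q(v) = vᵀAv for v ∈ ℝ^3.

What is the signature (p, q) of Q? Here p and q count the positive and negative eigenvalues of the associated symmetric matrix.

(0, 3)

Applying the same elementary operations to the rows and columns of A produces a congruent diagonal matrix with entries -17, -1, -15/17.
So there are 3 negative pivots.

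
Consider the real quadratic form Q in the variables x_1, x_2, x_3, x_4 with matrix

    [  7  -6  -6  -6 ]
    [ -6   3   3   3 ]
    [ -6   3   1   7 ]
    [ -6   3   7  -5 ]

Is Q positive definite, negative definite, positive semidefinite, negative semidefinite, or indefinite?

Congruent diagonalization of A (simultaneous row and column reduction) yields pivots 7, -15/7, -2, 0.
That gives 1 positive, 2 negative, 1 zero pivots.
Hence Q is indefinite.

indefinite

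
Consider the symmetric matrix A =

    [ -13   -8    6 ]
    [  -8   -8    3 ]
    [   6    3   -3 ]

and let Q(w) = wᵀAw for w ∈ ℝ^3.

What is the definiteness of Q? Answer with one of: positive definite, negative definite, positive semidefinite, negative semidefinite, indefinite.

Row-reducing A symmetrically gives the diagonal entries -13, -40/13, -3/40.
Counting signs: 3 negative.
Hence Q is negative definite.

negative definite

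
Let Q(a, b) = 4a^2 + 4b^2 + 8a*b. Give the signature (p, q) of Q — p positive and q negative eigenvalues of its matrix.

(1, 0)

Write A = [[4, 4], [4, 4]].
Symmetric row and column elimination reduces A to a congruent diagonal form with pivots 4, 0.
So there are 1 positive, 1 zero pivots.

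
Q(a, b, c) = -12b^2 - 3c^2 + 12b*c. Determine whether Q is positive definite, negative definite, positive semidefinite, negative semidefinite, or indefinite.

negative semidefinite

The symmetric matrix is A = [[0, 0, 0], [0, -12, 6], [0, 6, -3]].
Applying the same elementary operations to the rows and columns of A produces a congruent diagonal matrix with entries 0, -12, 0.
That gives 1 negative, 2 zero pivots.
Hence Q is negative semidefinite.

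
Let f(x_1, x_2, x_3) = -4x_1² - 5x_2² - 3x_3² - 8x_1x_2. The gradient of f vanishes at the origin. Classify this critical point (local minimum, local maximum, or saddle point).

The Hessian at the origin is H = [[-8, -8, 0], [-8, -10, 0], [0, 0, -6]].
Applying the same elementary operations to the rows and columns of H produces a congruent diagonal matrix with entries -8, -2, -6.
That gives 3 negative pivots.
H is negative definite, so the origin is a strict local maximum.

local maximum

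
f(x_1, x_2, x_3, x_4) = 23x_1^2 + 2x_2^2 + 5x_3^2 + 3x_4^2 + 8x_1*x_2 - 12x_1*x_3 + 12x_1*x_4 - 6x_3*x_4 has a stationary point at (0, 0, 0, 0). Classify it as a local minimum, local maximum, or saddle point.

The Hessian at the origin is H = [[46, 8, -12, 12], [8, 4, 0, 0], [-12, 0, 10, -6], [12, 0, -6, 6]].
An LDLᵀ factorisation of H has diagonal entries 46, 60/23, 26/5, 12/13.
So there are 4 positive pivots.
H is positive definite, so the origin is a strict local minimum.

local minimum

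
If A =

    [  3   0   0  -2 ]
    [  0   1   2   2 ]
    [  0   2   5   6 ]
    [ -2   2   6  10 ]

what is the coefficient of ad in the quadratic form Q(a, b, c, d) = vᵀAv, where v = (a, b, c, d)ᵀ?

-4

The coefficient of ad is A[1,4] + A[4,1] = 2·(-2) = -4.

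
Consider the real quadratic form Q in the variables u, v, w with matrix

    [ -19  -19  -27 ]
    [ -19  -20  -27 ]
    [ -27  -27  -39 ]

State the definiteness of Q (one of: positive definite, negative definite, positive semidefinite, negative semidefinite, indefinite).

An LDLᵀ factorisation of A has diagonal entries -19, -1, -12/19.
That gives 3 negative pivots.
Hence Q is negative definite.

negative definite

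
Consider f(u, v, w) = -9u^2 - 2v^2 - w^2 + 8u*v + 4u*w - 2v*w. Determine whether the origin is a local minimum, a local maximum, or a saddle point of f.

local maximum

The Hessian at the origin is H = [[-18, 8, 4], [8, -4, -2], [4, -2, -2]].
Symmetric row and column elimination reduces H to a congruent diagonal form with pivots -18, -4/9, -1.
So there are 3 negative pivots.
H is negative definite, so the origin is a strict local maximum.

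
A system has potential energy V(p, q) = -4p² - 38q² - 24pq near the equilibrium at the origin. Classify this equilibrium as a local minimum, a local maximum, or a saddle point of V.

The Hessian at the origin is H = [[-8, -24], [-24, -76]].
det H = -8·-76 − (-24)² = 32 > 0 and H[1,1] = -8 < 0, so H is negative definite.
Therefore the origin is a local maximum.

local maximum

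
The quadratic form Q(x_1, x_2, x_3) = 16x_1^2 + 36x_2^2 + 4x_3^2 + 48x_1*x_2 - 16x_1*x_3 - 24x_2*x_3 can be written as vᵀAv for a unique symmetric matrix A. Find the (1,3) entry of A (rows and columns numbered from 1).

The coefficient of x_1·x_3 in Q is -16. For a symmetric A this equals A[1,3] + A[3,1] = 2·A[1,3].
So A[1,3] = -16/2 = -8.

-8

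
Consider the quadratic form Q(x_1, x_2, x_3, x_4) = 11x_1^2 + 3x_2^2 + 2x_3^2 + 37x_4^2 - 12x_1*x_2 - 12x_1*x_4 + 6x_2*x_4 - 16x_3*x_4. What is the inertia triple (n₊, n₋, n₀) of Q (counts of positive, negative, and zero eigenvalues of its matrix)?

(3, 1, 0)

The symmetric matrix is A = [[11, -6, 0, -6], [-6, 3, 0, 3], [0, 0, 2, -8], [-6, 3, -8, 37]].
Row-reducing A symmetrically gives the diagonal entries 11, -3/11, 2, 2.
So there are 3 positive, 1 negative pivots.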